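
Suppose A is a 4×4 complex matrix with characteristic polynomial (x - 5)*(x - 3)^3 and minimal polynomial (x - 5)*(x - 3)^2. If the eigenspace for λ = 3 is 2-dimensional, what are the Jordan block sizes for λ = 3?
Block sizes for λ = 3: [2, 1]

Step 1 — from the characteristic polynomial, algebraic multiplicity of λ = 3 is 3. From dim ker(A − (3)·I) = 2, there are exactly 2 Jordan blocks for λ = 3.
Step 2 — from the minimal polynomial, the factor (x − 3)^2 tells us the largest block for λ = 3 has size 2.
Step 3 — with total size 3, 2 blocks, and largest block 2, the block sizes (in nonincreasing order) are [2, 1].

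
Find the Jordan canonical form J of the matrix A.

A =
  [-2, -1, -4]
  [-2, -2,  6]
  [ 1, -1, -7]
J_2(-4) ⊕ J_1(-3)

The characteristic polynomial is
  det(x·I − A) = x^3 + 11*x^2 + 40*x + 48 = (x + 3)*(x + 4)^2

Eigenvalues and multiplicities (the geometric multiplicity of λ is n − rank(A − λI), which equals the number of Jordan blocks for λ):
  λ = -4: algebraic multiplicity = 2, geometric multiplicity = 1
  λ = -3: algebraic multiplicity = 1, geometric multiplicity = 1

Determining the block sizes for each eigenvalue:
  λ = -4: one block (gm = 1), so the single block has size am = 2 → block sizes [2]
  λ = -3: one block (gm = 1), so the single block has size am = 1 → block sizes [1]

Assembling the blocks gives a Jordan form
J =
  [-4,  1,  0]
  [ 0, -4,  0]
  [ 0,  0, -3]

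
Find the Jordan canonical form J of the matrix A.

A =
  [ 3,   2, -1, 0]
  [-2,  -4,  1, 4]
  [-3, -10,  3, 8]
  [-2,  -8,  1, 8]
J_3(2) ⊕ J_1(4)

The characteristic polynomial is
  det(x·I − A) = x^4 - 10*x^3 + 36*x^2 - 56*x + 32 = (x - 4)*(x - 2)^3

Eigenvalues and multiplicities (the geometric multiplicity of λ is n − rank(A − λI), which equals the number of Jordan blocks for λ):
  λ = 2: algebraic multiplicity = 3, geometric multiplicity = 1
  λ = 4: algebraic multiplicity = 1, geometric multiplicity = 1

Determining the block sizes for each eigenvalue:
  λ = 2: one block (gm = 1), so the single block has size am = 3 → block sizes [3]
  λ = 4: one block (gm = 1), so the single block has size am = 1 → block sizes [1]

Assembling the blocks gives a Jordan form
J =
  [2, 1, 0, 0]
  [0, 2, 1, 0]
  [0, 0, 2, 0]
  [0, 0, 0, 4]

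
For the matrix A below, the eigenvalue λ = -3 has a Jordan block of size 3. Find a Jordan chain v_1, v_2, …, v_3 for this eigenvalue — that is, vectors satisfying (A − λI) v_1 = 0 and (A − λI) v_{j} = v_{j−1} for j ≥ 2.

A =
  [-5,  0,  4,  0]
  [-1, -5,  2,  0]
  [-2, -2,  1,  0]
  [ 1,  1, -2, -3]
A Jordan chain for λ = -3 of length 3:
v_1 = (-4, 0, -2, 1)ᵀ
v_2 = (-2, -1, -2, 1)ᵀ
v_3 = (1, 0, 0, 0)ᵀ

Let N = A − (-3)·I. We want v_3 with N^3 v_3 = 0 but N^2 v_3 ≠ 0; then v_{j-1} := N · v_j for j = 3, …, 2.

Pick v_3 = (1, 0, 0, 0)ᵀ.
Then v_2 = N · v_3 = (-2, -1, -2, 1)ᵀ.
Then v_1 = N · v_2 = (-4, 0, -2, 1)ᵀ.

Sanity check: (A − (-3)·I) v_1 = (0, 0, 0, 0)ᵀ = 0. ✓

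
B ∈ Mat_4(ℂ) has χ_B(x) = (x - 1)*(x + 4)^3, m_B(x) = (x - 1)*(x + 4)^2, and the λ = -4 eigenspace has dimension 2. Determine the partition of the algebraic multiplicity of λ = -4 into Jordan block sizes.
Block sizes for λ = -4: [2, 1]

Step 1 — from the characteristic polynomial, algebraic multiplicity of λ = -4 is 3. From dim ker(B − (-4)·I) = 2, there are exactly 2 Jordan blocks for λ = -4.
Step 2 — from the minimal polynomial, the factor (x + 4)^2 tells us the largest block for λ = -4 has size 2.
Step 3 — with total size 3, 2 blocks, and largest block 2, the block sizes (in nonincreasing order) are [2, 1].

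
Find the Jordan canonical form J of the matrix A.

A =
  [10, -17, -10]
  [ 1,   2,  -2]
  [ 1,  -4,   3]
J_3(5)

The characteristic polynomial is
  det(x·I − A) = x^3 - 15*x^2 + 75*x - 125 = (x - 5)^3

Eigenvalues and multiplicities (the geometric multiplicity of λ is n − rank(A − λI), which equals the number of Jordan blocks for λ):
  λ = 5: algebraic multiplicity = 3, geometric multiplicity = 1

Determining the block sizes for each eigenvalue:
  λ = 5: one block (gm = 1), so the single block has size am = 3 → block sizes [3]

Assembling the blocks gives a Jordan form
J =
  [5, 1, 0]
  [0, 5, 1]
  [0, 0, 5]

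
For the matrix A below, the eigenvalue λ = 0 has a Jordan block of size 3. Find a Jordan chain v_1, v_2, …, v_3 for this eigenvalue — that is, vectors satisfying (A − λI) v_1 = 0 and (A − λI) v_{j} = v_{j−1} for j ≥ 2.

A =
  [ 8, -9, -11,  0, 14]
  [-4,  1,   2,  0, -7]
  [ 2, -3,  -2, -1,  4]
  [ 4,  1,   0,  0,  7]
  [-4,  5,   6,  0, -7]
A Jordan chain for λ = 0 of length 3:
v_1 = (22, -4, 4, 0, -12)ᵀ
v_2 = (8, -4, 2, 4, -4)ᵀ
v_3 = (1, 0, 0, 0, 0)ᵀ

Let N = A − (0)·I. We want v_3 with N^3 v_3 = 0 but N^2 v_3 ≠ 0; then v_{j-1} := N · v_j for j = 3, …, 2.

Pick v_3 = (1, 0, 0, 0, 0)ᵀ.
Then v_2 = N · v_3 = (8, -4, 2, 4, -4)ᵀ.
Then v_1 = N · v_2 = (22, -4, 4, 0, -12)ᵀ.

Sanity check: (A − (0)·I) v_1 = (0, 0, 0, 0, 0)ᵀ = 0. ✓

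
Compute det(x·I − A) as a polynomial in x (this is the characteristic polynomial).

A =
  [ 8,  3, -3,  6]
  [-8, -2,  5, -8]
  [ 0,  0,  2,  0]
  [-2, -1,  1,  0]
x^4 - 8*x^3 + 24*x^2 - 32*x + 16

Expanding det(x·I − A) (e.g. by cofactor expansion or by noting that A is similar to its Jordan form J, which has the same characteristic polynomial as A) gives
  χ_A(x) = x^4 - 8*x^3 + 24*x^2 - 32*x + 16
which factors as (x - 2)^4. The eigenvalues (with algebraic multiplicities) are λ = 2 with multiplicity 4.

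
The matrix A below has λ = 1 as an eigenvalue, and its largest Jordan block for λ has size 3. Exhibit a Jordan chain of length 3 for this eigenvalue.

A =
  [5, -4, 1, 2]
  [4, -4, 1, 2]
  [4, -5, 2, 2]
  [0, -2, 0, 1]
A Jordan chain for λ = 1 of length 3:
v_1 = (4, 0, 0, -8)ᵀ
v_2 = (4, 4, 4, 0)ᵀ
v_3 = (1, 0, 0, 0)ᵀ

Let N = A − (1)·I. We want v_3 with N^3 v_3 = 0 but N^2 v_3 ≠ 0; then v_{j-1} := N · v_j for j = 3, …, 2.

Pick v_3 = (1, 0, 0, 0)ᵀ.
Then v_2 = N · v_3 = (4, 4, 4, 0)ᵀ.
Then v_1 = N · v_2 = (4, 0, 0, -8)ᵀ.

Sanity check: (A − (1)·I) v_1 = (0, 0, 0, 0)ᵀ = 0. ✓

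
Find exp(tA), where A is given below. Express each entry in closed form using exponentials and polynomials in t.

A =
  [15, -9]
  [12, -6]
e^{tA} =
  [4*exp(6*t) - 3*exp(3*t), -3*exp(6*t) + 3*exp(3*t)]
  [4*exp(6*t) - 4*exp(3*t), -3*exp(6*t) + 4*exp(3*t)]

Strategy: write A = P · J · P⁻¹ where J is a Jordan canonical form, so e^{tA} = P · e^{tJ} · P⁻¹, and e^{tJ} can be computed block-by-block.

A has Jordan form
J =
  [3, 0]
  [0, 6]
(up to reordering of blocks).

Per-block formulas:
  For a 1×1 block at λ = 6: exp(t · [6]) = [e^(6t)].
  For a 1×1 block at λ = 3: exp(t · [3]) = [e^(3t)].

After assembling e^{tJ} and conjugating by P, we get:

e^{tA} =
  [4*exp(6*t) - 3*exp(3*t), -3*exp(6*t) + 3*exp(3*t)]
  [4*exp(6*t) - 4*exp(3*t), -3*exp(6*t) + 4*exp(3*t)]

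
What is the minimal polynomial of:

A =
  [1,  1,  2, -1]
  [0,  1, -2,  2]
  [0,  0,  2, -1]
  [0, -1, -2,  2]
x^3 - 5*x^2 + 8*x - 4

The characteristic polynomial is χ_A(x) = (x - 2)^2*(x - 1)^2, so the eigenvalues are known. The minimal polynomial is
  m_A(x) = Π_λ (x − λ)^{k_λ}
where k_λ is the size of the *largest* Jordan block for λ (equivalently, the smallest k with (A − λI)^k v = 0 for every generalised eigenvector v of λ).

  λ = 1: largest Jordan block has size 1, contributing (x − 1)
  λ = 2: largest Jordan block has size 2, contributing (x − 2)^2

So m_A(x) = (x - 2)^2*(x - 1) = x^3 - 5*x^2 + 8*x - 4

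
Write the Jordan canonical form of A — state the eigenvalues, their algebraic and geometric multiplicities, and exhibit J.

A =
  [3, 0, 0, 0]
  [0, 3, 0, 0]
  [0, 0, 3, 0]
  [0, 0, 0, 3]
J_1(3) ⊕ J_1(3) ⊕ J_1(3) ⊕ J_1(3)

The characteristic polynomial is
  det(x·I − A) = x^4 - 12*x^3 + 54*x^2 - 108*x + 81 = (x - 3)^4

Eigenvalues and multiplicities (the geometric multiplicity of λ is n − rank(A − λI), which equals the number of Jordan blocks for λ):
  λ = 3: algebraic multiplicity = 4, geometric multiplicity = 4

Determining the block sizes for each eigenvalue:
  λ = 3: gm = am = 4, so every block has size 1 → block sizes [1, 1, 1, 1]

Assembling the blocks gives a Jordan form
J =
  [3, 0, 0, 0]
  [0, 3, 0, 0]
  [0, 0, 3, 0]
  [0, 0, 0, 3]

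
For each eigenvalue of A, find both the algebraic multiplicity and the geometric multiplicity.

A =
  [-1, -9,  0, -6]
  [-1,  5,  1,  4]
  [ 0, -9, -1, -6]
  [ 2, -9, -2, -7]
λ = -1: alg = 4, geom = 2

Step 1 — factor the characteristic polynomial to read off the algebraic multiplicities:
  χ_A(x) = (x + 1)^4

Step 2 — compute geometric multiplicities via the rank-nullity identity g(λ) = n − rank(A − λI):
  rank(A − (-1)·I) = 2, so dim ker(A − (-1)·I) = n − 2 = 2

Summary:
  λ = -1: algebraic multiplicity = 4, geometric multiplicity = 2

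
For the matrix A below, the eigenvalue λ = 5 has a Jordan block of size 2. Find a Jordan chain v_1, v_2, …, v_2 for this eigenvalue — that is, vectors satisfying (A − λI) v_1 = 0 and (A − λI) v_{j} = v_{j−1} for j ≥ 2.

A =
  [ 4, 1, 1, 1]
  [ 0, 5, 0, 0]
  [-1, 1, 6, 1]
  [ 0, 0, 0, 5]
A Jordan chain for λ = 5 of length 2:
v_1 = (-1, 0, -1, 0)ᵀ
v_2 = (1, 0, 0, 0)ᵀ

Let N = A − (5)·I. We want v_2 with N^2 v_2 = 0 but N^1 v_2 ≠ 0; then v_{j-1} := N · v_j for j = 2, …, 2.

Pick v_2 = (1, 0, 0, 0)ᵀ.
Then v_1 = N · v_2 = (-1, 0, -1, 0)ᵀ.

Sanity check: (A − (5)·I) v_1 = (0, 0, 0, 0)ᵀ = 0. ✓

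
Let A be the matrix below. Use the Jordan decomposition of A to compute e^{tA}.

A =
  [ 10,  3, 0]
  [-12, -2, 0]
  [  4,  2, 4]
e^{tA} =
  [6*t*exp(4*t) + exp(4*t), 3*t*exp(4*t), 0]
  [-12*t*exp(4*t), -6*t*exp(4*t) + exp(4*t), 0]
  [4*t*exp(4*t), 2*t*exp(4*t), exp(4*t)]

Strategy: write A = P · J · P⁻¹ where J is a Jordan canonical form, so e^{tA} = P · e^{tJ} · P⁻¹, and e^{tJ} can be computed block-by-block.

A has Jordan form
J =
  [4, 1, 0]
  [0, 4, 0]
  [0, 0, 4]
(up to reordering of blocks).

Per-block formulas:
  For a 1×1 block at λ = 4: exp(t · [4]) = [e^(4t)].
  For a 2×2 Jordan block J_2(4): exp(t · J_2(4)) = e^(4t)·(I + t·N), where N is the 2×2 nilpotent shift.

After assembling e^{tJ} and conjugating by P, we get:

e^{tA} =
  [6*t*exp(4*t) + exp(4*t), 3*t*exp(4*t), 0]
  [-12*t*exp(4*t), -6*t*exp(4*t) + exp(4*t), 0]
  [4*t*exp(4*t), 2*t*exp(4*t), exp(4*t)]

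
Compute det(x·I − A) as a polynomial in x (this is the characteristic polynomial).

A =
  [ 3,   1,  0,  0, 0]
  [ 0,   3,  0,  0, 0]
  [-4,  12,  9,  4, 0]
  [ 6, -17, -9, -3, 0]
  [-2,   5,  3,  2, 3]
x^5 - 15*x^4 + 90*x^3 - 270*x^2 + 405*x - 243

Expanding det(x·I − A) (e.g. by cofactor expansion or by noting that A is similar to its Jordan form J, which has the same characteristic polynomial as A) gives
  χ_A(x) = x^5 - 15*x^4 + 90*x^3 - 270*x^2 + 405*x - 243
which factors as (x - 3)^5. The eigenvalues (with algebraic multiplicities) are λ = 3 with multiplicity 5.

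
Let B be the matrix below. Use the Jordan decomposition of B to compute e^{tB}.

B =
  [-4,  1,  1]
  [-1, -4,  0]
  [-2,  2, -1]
e^{tB} =
  [-t^2*exp(-3*t) - t*exp(-3*t) + exp(-3*t), t*exp(-3*t), t^2*exp(-3*t)/2 + t*exp(-3*t)]
  [t^2*exp(-3*t) - t*exp(-3*t), -t*exp(-3*t) + exp(-3*t), -t^2*exp(-3*t)/2]
  [-2*t^2*exp(-3*t) - 2*t*exp(-3*t), 2*t*exp(-3*t), t^2*exp(-3*t) + 2*t*exp(-3*t) + exp(-3*t)]

Strategy: write B = P · J · P⁻¹ where J is a Jordan canonical form, so e^{tB} = P · e^{tJ} · P⁻¹, and e^{tJ} can be computed block-by-block.

B has Jordan form
J =
  [-3,  1,  0]
  [ 0, -3,  1]
  [ 0,  0, -3]
(up to reordering of blocks).

Per-block formulas:
  For a 3×3 Jordan block J_3(-3): exp(t · J_3(-3)) = e^(-3t)·(I + t·N + (t^2/2)·N^2), where N is the 3×3 nilpotent shift.

After assembling e^{tJ} and conjugating by P, we get:

e^{tB} =
  [-t^2*exp(-3*t) - t*exp(-3*t) + exp(-3*t), t*exp(-3*t), t^2*exp(-3*t)/2 + t*exp(-3*t)]
  [t^2*exp(-3*t) - t*exp(-3*t), -t*exp(-3*t) + exp(-3*t), -t^2*exp(-3*t)/2]
  [-2*t^2*exp(-3*t) - 2*t*exp(-3*t), 2*t*exp(-3*t), t^2*exp(-3*t) + 2*t*exp(-3*t) + exp(-3*t)]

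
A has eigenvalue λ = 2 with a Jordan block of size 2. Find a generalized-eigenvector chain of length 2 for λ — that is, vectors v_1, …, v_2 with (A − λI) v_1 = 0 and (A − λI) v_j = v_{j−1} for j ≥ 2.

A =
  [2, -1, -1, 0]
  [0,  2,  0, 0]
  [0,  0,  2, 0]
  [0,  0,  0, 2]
A Jordan chain for λ = 2 of length 2:
v_1 = (-1, 0, 0, 0)ᵀ
v_2 = (0, 1, 0, 0)ᵀ

Let N = A − (2)·I. We want v_2 with N^2 v_2 = 0 but N^1 v_2 ≠ 0; then v_{j-1} := N · v_j for j = 2, …, 2.

Pick v_2 = (0, 1, 0, 0)ᵀ.
Then v_1 = N · v_2 = (-1, 0, 0, 0)ᵀ.

Sanity check: (A − (2)·I) v_1 = (0, 0, 0, 0)ᵀ = 0. ✓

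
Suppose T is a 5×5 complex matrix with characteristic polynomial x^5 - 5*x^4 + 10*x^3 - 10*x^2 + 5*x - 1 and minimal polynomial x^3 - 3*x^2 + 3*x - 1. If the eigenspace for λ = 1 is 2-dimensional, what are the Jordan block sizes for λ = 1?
Block sizes for λ = 1: [3, 2]

Step 1 — from the characteristic polynomial, algebraic multiplicity of λ = 1 is 5. From dim ker(T − (1)·I) = 2, there are exactly 2 Jordan blocks for λ = 1.
Step 2 — from the minimal polynomial, the factor (x − 1)^3 tells us the largest block for λ = 1 has size 3.
Step 3 — with total size 5, 2 blocks, and largest block 3, the block sizes (in nonincreasing order) are [3, 2].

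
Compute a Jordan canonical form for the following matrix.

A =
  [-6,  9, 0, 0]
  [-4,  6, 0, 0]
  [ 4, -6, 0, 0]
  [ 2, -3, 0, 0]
J_2(0) ⊕ J_1(0) ⊕ J_1(0)

The characteristic polynomial is
  det(x·I − A) = x^4

Eigenvalues and multiplicities (the geometric multiplicity of λ is n − rank(A − λI), which equals the number of Jordan blocks for λ):
  λ = 0: algebraic multiplicity = 4, geometric multiplicity = 3

Determining the block sizes for each eigenvalue:
  λ = 0: 3 blocks summing to 4 forces exactly one block of size 2 and the rest size 1 → block sizes [2, 1, 1]

Assembling the blocks gives a Jordan form
J =
  [0, 1, 0, 0]
  [0, 0, 0, 0]
  [0, 0, 0, 0]
  [0, 0, 0, 0]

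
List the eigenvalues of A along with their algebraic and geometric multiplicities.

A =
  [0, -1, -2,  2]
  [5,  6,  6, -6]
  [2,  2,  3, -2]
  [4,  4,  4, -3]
λ = 1: alg = 3, geom = 2; λ = 3: alg = 1, geom = 1

Step 1 — factor the characteristic polynomial to read off the algebraic multiplicities:
  χ_A(x) = (x - 3)*(x - 1)^3

Step 2 — compute geometric multiplicities via the rank-nullity identity g(λ) = n − rank(A − λI):
  rank(A − (1)·I) = 2, so dim ker(A − (1)·I) = n − 2 = 2
  rank(A − (3)·I) = 3, so dim ker(A − (3)·I) = n − 3 = 1

Summary:
  λ = 1: algebraic multiplicity = 3, geometric multiplicity = 2
  λ = 3: algebraic multiplicity = 1, geometric multiplicity = 1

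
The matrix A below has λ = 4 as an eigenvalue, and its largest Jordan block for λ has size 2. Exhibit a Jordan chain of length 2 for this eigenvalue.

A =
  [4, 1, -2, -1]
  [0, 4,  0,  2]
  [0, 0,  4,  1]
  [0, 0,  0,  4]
A Jordan chain for λ = 4 of length 2:
v_1 = (1, 0, 0, 0)ᵀ
v_2 = (0, 1, 0, 0)ᵀ

Let N = A − (4)·I. We want v_2 with N^2 v_2 = 0 but N^1 v_2 ≠ 0; then v_{j-1} := N · v_j for j = 2, …, 2.

Pick v_2 = (0, 1, 0, 0)ᵀ.
Then v_1 = N · v_2 = (1, 0, 0, 0)ᵀ.

Sanity check: (A − (4)·I) v_1 = (0, 0, 0, 0)ᵀ = 0. ✓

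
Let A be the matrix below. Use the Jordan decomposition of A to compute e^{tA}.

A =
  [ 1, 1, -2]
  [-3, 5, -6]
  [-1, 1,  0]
e^{tA} =
  [-t*exp(2*t) + exp(2*t), t*exp(2*t), -2*t*exp(2*t)]
  [-3*t*exp(2*t), 3*t*exp(2*t) + exp(2*t), -6*t*exp(2*t)]
  [-t*exp(2*t), t*exp(2*t), -2*t*exp(2*t) + exp(2*t)]

Strategy: write A = P · J · P⁻¹ where J is a Jordan canonical form, so e^{tA} = P · e^{tJ} · P⁻¹, and e^{tJ} can be computed block-by-block.

A has Jordan form
J =
  [2, 1, 0]
  [0, 2, 0]
  [0, 0, 2]
(up to reordering of blocks).

Per-block formulas:
  For a 2×2 Jordan block J_2(2): exp(t · J_2(2)) = e^(2t)·(I + t·N), where N is the 2×2 nilpotent shift.
  For a 1×1 block at λ = 2: exp(t · [2]) = [e^(2t)].

After assembling e^{tJ} and conjugating by P, we get:

e^{tA} =
  [-t*exp(2*t) + exp(2*t), t*exp(2*t), -2*t*exp(2*t)]
  [-3*t*exp(2*t), 3*t*exp(2*t) + exp(2*t), -6*t*exp(2*t)]
  [-t*exp(2*t), t*exp(2*t), -2*t*exp(2*t) + exp(2*t)]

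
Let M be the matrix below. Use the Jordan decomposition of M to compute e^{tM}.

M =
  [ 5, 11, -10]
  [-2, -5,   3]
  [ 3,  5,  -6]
e^{tM} =
  [-3*t^2*exp(-2*t)/2 + 7*t*exp(-2*t) + exp(-2*t), -3*t^2*exp(-2*t) + 11*t*exp(-2*t), 3*t^2*exp(-2*t)/2 - 10*t*exp(-2*t)]
  [t^2*exp(-2*t)/2 - 2*t*exp(-2*t), t^2*exp(-2*t) - 3*t*exp(-2*t) + exp(-2*t), -t^2*exp(-2*t)/2 + 3*t*exp(-2*t)]
  [-t^2*exp(-2*t)/2 + 3*t*exp(-2*t), -t^2*exp(-2*t) + 5*t*exp(-2*t), t^2*exp(-2*t)/2 - 4*t*exp(-2*t) + exp(-2*t)]

Strategy: write M = P · J · P⁻¹ where J is a Jordan canonical form, so e^{tM} = P · e^{tJ} · P⁻¹, and e^{tJ} can be computed block-by-block.

M has Jordan form
J =
  [-2,  1,  0]
  [ 0, -2,  1]
  [ 0,  0, -2]
(up to reordering of blocks).

Per-block formulas:
  For a 3×3 Jordan block J_3(-2): exp(t · J_3(-2)) = e^(-2t)·(I + t·N + (t^2/2)·N^2), where N is the 3×3 nilpotent shift.

After assembling e^{tJ} and conjugating by P, we get:

e^{tM} =
  [-3*t^2*exp(-2*t)/2 + 7*t*exp(-2*t) + exp(-2*t), -3*t^2*exp(-2*t) + 11*t*exp(-2*t), 3*t^2*exp(-2*t)/2 - 10*t*exp(-2*t)]
  [t^2*exp(-2*t)/2 - 2*t*exp(-2*t), t^2*exp(-2*t) - 3*t*exp(-2*t) + exp(-2*t), -t^2*exp(-2*t)/2 + 3*t*exp(-2*t)]
  [-t^2*exp(-2*t)/2 + 3*t*exp(-2*t), -t^2*exp(-2*t) + 5*t*exp(-2*t), t^2*exp(-2*t)/2 - 4*t*exp(-2*t) + exp(-2*t)]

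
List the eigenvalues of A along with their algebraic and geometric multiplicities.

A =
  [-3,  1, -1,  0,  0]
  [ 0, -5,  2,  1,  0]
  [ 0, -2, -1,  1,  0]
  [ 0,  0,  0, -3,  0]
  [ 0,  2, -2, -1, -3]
λ = -3: alg = 5, geom = 3

Step 1 — factor the characteristic polynomial to read off the algebraic multiplicities:
  χ_A(x) = (x + 3)^5

Step 2 — compute geometric multiplicities via the rank-nullity identity g(λ) = n − rank(A − λI):
  rank(A − (-3)·I) = 2, so dim ker(A − (-3)·I) = n − 2 = 3

Summary:
  λ = -3: algebraic multiplicity = 5, geometric multiplicity = 3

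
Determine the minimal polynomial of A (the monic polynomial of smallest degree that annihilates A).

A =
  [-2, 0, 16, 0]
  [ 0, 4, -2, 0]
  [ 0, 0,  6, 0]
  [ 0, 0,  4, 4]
x^3 - 8*x^2 + 4*x + 48

The characteristic polynomial is χ_A(x) = (x - 6)*(x - 4)^2*(x + 2), so the eigenvalues are known. The minimal polynomial is
  m_A(x) = Π_λ (x − λ)^{k_λ}
where k_λ is the size of the *largest* Jordan block for λ (equivalently, the smallest k with (A − λI)^k v = 0 for every generalised eigenvector v of λ).

  λ = -2: largest Jordan block has size 1, contributing (x + 2)
  λ = 4: largest Jordan block has size 1, contributing (x − 4)
  λ = 6: largest Jordan block has size 1, contributing (x − 6)

So m_A(x) = (x - 6)*(x - 4)*(x + 2) = x^3 - 8*x^2 + 4*x + 48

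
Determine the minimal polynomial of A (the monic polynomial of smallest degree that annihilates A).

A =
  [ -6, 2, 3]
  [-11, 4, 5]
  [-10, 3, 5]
x^3 - 3*x^2 + 3*x - 1

The characteristic polynomial is χ_A(x) = (x - 1)^3, so the eigenvalues are known. The minimal polynomial is
  m_A(x) = Π_λ (x − λ)^{k_λ}
where k_λ is the size of the *largest* Jordan block for λ (equivalently, the smallest k with (A − λI)^k v = 0 for every generalised eigenvector v of λ).

  λ = 1: largest Jordan block has size 3, contributing (x − 1)^3

So m_A(x) = (x - 1)^3 = x^3 - 3*x^2 + 3*x - 1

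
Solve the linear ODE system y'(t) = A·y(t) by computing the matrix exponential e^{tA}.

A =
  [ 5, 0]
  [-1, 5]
e^{tA} =
  [exp(5*t), 0]
  [-t*exp(5*t), exp(5*t)]

Strategy: write A = P · J · P⁻¹ where J is a Jordan canonical form, so e^{tA} = P · e^{tJ} · P⁻¹, and e^{tJ} can be computed block-by-block.

A has Jordan form
J =
  [5, 1]
  [0, 5]
(up to reordering of blocks).

Per-block formulas:
  For a 2×2 Jordan block J_2(5): exp(t · J_2(5)) = e^(5t)·(I + t·N), where N is the 2×2 nilpotent shift.

After assembling e^{tJ} and conjugating by P, we get:

e^{tA} =
  [exp(5*t), 0]
  [-t*exp(5*t), exp(5*t)]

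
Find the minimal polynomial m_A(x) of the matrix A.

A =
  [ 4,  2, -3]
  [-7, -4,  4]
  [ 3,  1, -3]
x^3 + 3*x^2 + 3*x + 1

The characteristic polynomial is χ_A(x) = (x + 1)^3, so the eigenvalues are known. The minimal polynomial is
  m_A(x) = Π_λ (x − λ)^{k_λ}
where k_λ is the size of the *largest* Jordan block for λ (equivalently, the smallest k with (A − λI)^k v = 0 for every generalised eigenvector v of λ).

  λ = -1: largest Jordan block has size 3, contributing (x + 1)^3

So m_A(x) = (x + 1)^3 = x^3 + 3*x^2 + 3*x + 1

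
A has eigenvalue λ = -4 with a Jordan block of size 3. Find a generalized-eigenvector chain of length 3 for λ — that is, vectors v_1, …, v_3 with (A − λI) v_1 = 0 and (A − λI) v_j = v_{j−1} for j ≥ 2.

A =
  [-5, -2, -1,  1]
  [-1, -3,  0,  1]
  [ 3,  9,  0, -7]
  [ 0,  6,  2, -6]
A Jordan chain for λ = -4 of length 3:
v_1 = (3, 3, -9, 0)ᵀ
v_2 = (1, 4, -12, 0)ᵀ
v_3 = (0, 1, 0, 3)ᵀ

Let N = A − (-4)·I. We want v_3 with N^3 v_3 = 0 but N^2 v_3 ≠ 0; then v_{j-1} := N · v_j for j = 3, …, 2.

Pick v_3 = (0, 1, 0, 3)ᵀ.
Then v_2 = N · v_3 = (1, 4, -12, 0)ᵀ.
Then v_1 = N · v_2 = (3, 3, -9, 0)ᵀ.

Sanity check: (A − (-4)·I) v_1 = (0, 0, 0, 0)ᵀ = 0. ✓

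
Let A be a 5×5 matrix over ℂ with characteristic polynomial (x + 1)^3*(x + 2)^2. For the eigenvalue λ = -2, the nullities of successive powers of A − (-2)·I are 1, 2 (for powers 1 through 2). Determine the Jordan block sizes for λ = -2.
Block sizes for λ = -2: [2]

From the dimensions of kernels of powers, the number of Jordan blocks of size at least j is d_j − d_{j−1} where d_j = dim ker(N^j) (with d_0 = 0). Computing the differences gives [1, 1].
The number of blocks of size exactly k is (#blocks of size ≥ k) − (#blocks of size ≥ k + 1), so the partition is: 1 block(s) of size 2.
In nonincreasing order the block sizes are [2].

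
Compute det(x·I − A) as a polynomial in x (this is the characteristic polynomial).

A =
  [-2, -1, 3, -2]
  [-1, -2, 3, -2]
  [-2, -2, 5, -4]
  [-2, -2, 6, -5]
x^4 + 4*x^3 + 6*x^2 + 4*x + 1

Expanding det(x·I − A) (e.g. by cofactor expansion or by noting that A is similar to its Jordan form J, which has the same characteristic polynomial as A) gives
  χ_A(x) = x^4 + 4*x^3 + 6*x^2 + 4*x + 1
which factors as (x + 1)^4. The eigenvalues (with algebraic multiplicities) are λ = -1 with multiplicity 4.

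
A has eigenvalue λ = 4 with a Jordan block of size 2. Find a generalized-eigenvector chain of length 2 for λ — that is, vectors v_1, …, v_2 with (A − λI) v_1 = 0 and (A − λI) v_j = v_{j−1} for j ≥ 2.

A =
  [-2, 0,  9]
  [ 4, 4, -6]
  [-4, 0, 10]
A Jordan chain for λ = 4 of length 2:
v_1 = (-6, 4, -4)ᵀ
v_2 = (1, 0, 0)ᵀ

Let N = A − (4)·I. We want v_2 with N^2 v_2 = 0 but N^1 v_2 ≠ 0; then v_{j-1} := N · v_j for j = 2, …, 2.

Pick v_2 = (1, 0, 0)ᵀ.
Then v_1 = N · v_2 = (-6, 4, -4)ᵀ.

Sanity check: (A − (4)·I) v_1 = (0, 0, 0)ᵀ = 0. ✓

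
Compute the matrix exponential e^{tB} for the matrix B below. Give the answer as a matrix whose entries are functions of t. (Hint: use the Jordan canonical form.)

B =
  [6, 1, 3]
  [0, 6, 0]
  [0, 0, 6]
e^{tB} =
  [exp(6*t), t*exp(6*t), 3*t*exp(6*t)]
  [0, exp(6*t), 0]
  [0, 0, exp(6*t)]

Strategy: write B = P · J · P⁻¹ where J is a Jordan canonical form, so e^{tB} = P · e^{tJ} · P⁻¹, and e^{tJ} can be computed block-by-block.

B has Jordan form
J =
  [6, 1, 0]
  [0, 6, 0]
  [0, 0, 6]
(up to reordering of blocks).

Per-block formulas:
  For a 1×1 block at λ = 6: exp(t · [6]) = [e^(6t)].
  For a 2×2 Jordan block J_2(6): exp(t · J_2(6)) = e^(6t)·(I + t·N), where N is the 2×2 nilpotent shift.

After assembling e^{tJ} and conjugating by P, we get:

e^{tB} =
  [exp(6*t), t*exp(6*t), 3*t*exp(6*t)]
  [0, exp(6*t), 0]
  [0, 0, exp(6*t)]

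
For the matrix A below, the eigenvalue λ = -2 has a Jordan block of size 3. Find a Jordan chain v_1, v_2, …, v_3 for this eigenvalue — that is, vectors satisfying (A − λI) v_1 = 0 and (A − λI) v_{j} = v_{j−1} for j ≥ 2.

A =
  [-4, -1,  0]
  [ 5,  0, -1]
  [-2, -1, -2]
A Jordan chain for λ = -2 of length 3:
v_1 = (-1, 2, -1)ᵀ
v_2 = (-2, 5, -2)ᵀ
v_3 = (1, 0, 0)ᵀ

Let N = A − (-2)·I. We want v_3 with N^3 v_3 = 0 but N^2 v_3 ≠ 0; then v_{j-1} := N · v_j for j = 3, …, 2.

Pick v_3 = (1, 0, 0)ᵀ.
Then v_2 = N · v_3 = (-2, 5, -2)ᵀ.
Then v_1 = N · v_2 = (-1, 2, -1)ᵀ.

Sanity check: (A − (-2)·I) v_1 = (0, 0, 0)ᵀ = 0. ✓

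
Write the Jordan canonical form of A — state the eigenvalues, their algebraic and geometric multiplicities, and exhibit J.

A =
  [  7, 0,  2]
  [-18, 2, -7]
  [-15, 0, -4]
J_1(1) ⊕ J_2(2)

The characteristic polynomial is
  det(x·I − A) = x^3 - 5*x^2 + 8*x - 4 = (x - 2)^2*(x - 1)

Eigenvalues and multiplicities (the geometric multiplicity of λ is n − rank(A − λI), which equals the number of Jordan blocks for λ):
  λ = 1: algebraic multiplicity = 1, geometric multiplicity = 1
  λ = 2: algebraic multiplicity = 2, geometric multiplicity = 1

Determining the block sizes for each eigenvalue:
  λ = 1: one block (gm = 1), so the single block has size am = 1 → block sizes [1]
  λ = 2: one block (gm = 1), so the single block has size am = 2 → block sizes [2]

Assembling the blocks gives a Jordan form
J =
  [1, 0, 0]
  [0, 2, 1]
  [0, 0, 2]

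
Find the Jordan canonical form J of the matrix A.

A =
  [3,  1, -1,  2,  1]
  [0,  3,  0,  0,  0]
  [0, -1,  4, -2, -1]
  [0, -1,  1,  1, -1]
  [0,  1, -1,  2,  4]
J_2(3) ⊕ J_1(3) ⊕ J_1(3) ⊕ J_1(3)

The characteristic polynomial is
  det(x·I − A) = x^5 - 15*x^4 + 90*x^3 - 270*x^2 + 405*x - 243 = (x - 3)^5

Eigenvalues and multiplicities (the geometric multiplicity of λ is n − rank(A − λI), which equals the number of Jordan blocks for λ):
  λ = 3: algebraic multiplicity = 5, geometric multiplicity = 4

Determining the block sizes for each eigenvalue:
  λ = 3: 4 blocks summing to 5 forces exactly one block of size 2 and the rest size 1 → block sizes [2, 1, 1, 1]

Assembling the blocks gives a Jordan form
J =
  [3, 1, 0, 0, 0]
  [0, 3, 0, 0, 0]
  [0, 0, 3, 0, 0]
  [0, 0, 0, 3, 0]
  [0, 0, 0, 0, 3]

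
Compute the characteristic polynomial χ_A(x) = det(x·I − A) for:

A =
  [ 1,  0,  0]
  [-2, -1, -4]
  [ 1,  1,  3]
x^3 - 3*x^2 + 3*x - 1

Expanding det(x·I − A) (e.g. by cofactor expansion or by noting that A is similar to its Jordan form J, which has the same characteristic polynomial as A) gives
  χ_A(x) = x^3 - 3*x^2 + 3*x - 1
which factors as (x - 1)^3. The eigenvalues (with algebraic multiplicities) are λ = 1 with multiplicity 3.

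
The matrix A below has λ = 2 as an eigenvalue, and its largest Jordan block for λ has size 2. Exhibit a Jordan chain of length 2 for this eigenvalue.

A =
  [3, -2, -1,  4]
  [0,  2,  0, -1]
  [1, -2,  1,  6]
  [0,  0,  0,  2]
A Jordan chain for λ = 2 of length 2:
v_1 = (1, 0, 1, 0)ᵀ
v_2 = (1, 0, 0, 0)ᵀ

Let N = A − (2)·I. We want v_2 with N^2 v_2 = 0 but N^1 v_2 ≠ 0; then v_{j-1} := N · v_j for j = 2, …, 2.

Pick v_2 = (1, 0, 0, 0)ᵀ.
Then v_1 = N · v_2 = (1, 0, 1, 0)ᵀ.

Sanity check: (A − (2)·I) v_1 = (0, 0, 0, 0)ᵀ = 0. ✓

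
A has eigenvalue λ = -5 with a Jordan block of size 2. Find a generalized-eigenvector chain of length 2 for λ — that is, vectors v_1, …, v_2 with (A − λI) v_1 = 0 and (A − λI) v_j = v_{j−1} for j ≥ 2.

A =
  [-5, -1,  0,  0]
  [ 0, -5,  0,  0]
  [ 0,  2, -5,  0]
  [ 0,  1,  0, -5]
A Jordan chain for λ = -5 of length 2:
v_1 = (-1, 0, 2, 1)ᵀ
v_2 = (0, 1, 0, 0)ᵀ

Let N = A − (-5)·I. We want v_2 with N^2 v_2 = 0 but N^1 v_2 ≠ 0; then v_{j-1} := N · v_j for j = 2, …, 2.

Pick v_2 = (0, 1, 0, 0)ᵀ.
Then v_1 = N · v_2 = (-1, 0, 2, 1)ᵀ.

Sanity check: (A − (-5)·I) v_1 = (0, 0, 0, 0)ᵀ = 0. ✓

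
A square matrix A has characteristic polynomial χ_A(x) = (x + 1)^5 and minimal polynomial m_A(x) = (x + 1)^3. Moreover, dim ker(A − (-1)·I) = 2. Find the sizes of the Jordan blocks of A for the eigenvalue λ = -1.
Block sizes for λ = -1: [3, 2]

Step 1 — from the characteristic polynomial, algebraic multiplicity of λ = -1 is 5. From dim ker(A − (-1)·I) = 2, there are exactly 2 Jordan blocks for λ = -1.
Step 2 — from the minimal polynomial, the factor (x + 1)^3 tells us the largest block for λ = -1 has size 3.
Step 3 — with total size 5, 2 blocks, and largest block 3, the block sizes (in nonincreasing order) are [3, 2].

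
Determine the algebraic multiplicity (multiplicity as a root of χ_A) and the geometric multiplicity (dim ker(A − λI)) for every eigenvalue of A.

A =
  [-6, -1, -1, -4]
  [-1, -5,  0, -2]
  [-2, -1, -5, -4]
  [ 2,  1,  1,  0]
λ = -4: alg = 4, geom = 2

Step 1 — factor the characteristic polynomial to read off the algebraic multiplicities:
  χ_A(x) = (x + 4)^4

Step 2 — compute geometric multiplicities via the rank-nullity identity g(λ) = n − rank(A − λI):
  rank(A − (-4)·I) = 2, so dim ker(A − (-4)·I) = n − 2 = 2

Summary:
  λ = -4: algebraic multiplicity = 4, geometric multiplicity = 2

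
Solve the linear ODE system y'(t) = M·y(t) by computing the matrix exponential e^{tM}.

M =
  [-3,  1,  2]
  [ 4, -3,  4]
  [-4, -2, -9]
e^{tM} =
  [2*t*exp(-5*t) + exp(-5*t), t*exp(-5*t), 2*t*exp(-5*t)]
  [4*t*exp(-5*t), 2*t*exp(-5*t) + exp(-5*t), 4*t*exp(-5*t)]
  [-4*t*exp(-5*t), -2*t*exp(-5*t), -4*t*exp(-5*t) + exp(-5*t)]

Strategy: write M = P · J · P⁻¹ where J is a Jordan canonical form, so e^{tM} = P · e^{tJ} · P⁻¹, and e^{tJ} can be computed block-by-block.

M has Jordan form
J =
  [-5,  1,  0]
  [ 0, -5,  0]
  [ 0,  0, -5]
(up to reordering of blocks).

Per-block formulas:
  For a 1×1 block at λ = -5: exp(t · [-5]) = [e^(-5t)].
  For a 2×2 Jordan block J_2(-5): exp(t · J_2(-5)) = e^(-5t)·(I + t·N), where N is the 2×2 nilpotent shift.

After assembling e^{tJ} and conjugating by P, we get:

e^{tM} =
  [2*t*exp(-5*t) + exp(-5*t), t*exp(-5*t), 2*t*exp(-5*t)]
  [4*t*exp(-5*t), 2*t*exp(-5*t) + exp(-5*t), 4*t*exp(-5*t)]
  [-4*t*exp(-5*t), -2*t*exp(-5*t), -4*t*exp(-5*t) + exp(-5*t)]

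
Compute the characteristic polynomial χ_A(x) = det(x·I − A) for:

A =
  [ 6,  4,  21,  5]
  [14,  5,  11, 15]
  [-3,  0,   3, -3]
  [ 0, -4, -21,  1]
x^4 - 15*x^3 + 81*x^2 - 189*x + 162

Expanding det(x·I − A) (e.g. by cofactor expansion or by noting that A is similar to its Jordan form J, which has the same characteristic polynomial as A) gives
  χ_A(x) = x^4 - 15*x^3 + 81*x^2 - 189*x + 162
which factors as (x - 6)*(x - 3)^3. The eigenvalues (with algebraic multiplicities) are λ = 3 with multiplicity 3, λ = 6 with multiplicity 1.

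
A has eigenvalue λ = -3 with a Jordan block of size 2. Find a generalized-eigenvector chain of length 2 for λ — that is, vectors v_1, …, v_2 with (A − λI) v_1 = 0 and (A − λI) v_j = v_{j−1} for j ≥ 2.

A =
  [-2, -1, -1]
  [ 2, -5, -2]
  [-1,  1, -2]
A Jordan chain for λ = -3 of length 2:
v_1 = (1, 2, -1)ᵀ
v_2 = (1, 0, 0)ᵀ

Let N = A − (-3)·I. We want v_2 with N^2 v_2 = 0 but N^1 v_2 ≠ 0; then v_{j-1} := N · v_j for j = 2, …, 2.

Pick v_2 = (1, 0, 0)ᵀ.
Then v_1 = N · v_2 = (1, 2, -1)ᵀ.

Sanity check: (A − (-3)·I) v_1 = (0, 0, 0)ᵀ = 0. ✓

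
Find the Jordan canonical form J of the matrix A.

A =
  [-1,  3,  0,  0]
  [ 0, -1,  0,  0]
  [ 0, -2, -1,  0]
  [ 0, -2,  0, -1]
J_2(-1) ⊕ J_1(-1) ⊕ J_1(-1)

The characteristic polynomial is
  det(x·I − A) = x^4 + 4*x^3 + 6*x^2 + 4*x + 1 = (x + 1)^4

Eigenvalues and multiplicities (the geometric multiplicity of λ is n − rank(A − λI), which equals the number of Jordan blocks for λ):
  λ = -1: algebraic multiplicity = 4, geometric multiplicity = 3

Determining the block sizes for each eigenvalue:
  λ = -1: 3 blocks summing to 4 forces exactly one block of size 2 and the rest size 1 → block sizes [2, 1, 1]

Assembling the blocks gives a Jordan form
J =
  [-1,  1,  0,  0]
  [ 0, -1,  0,  0]
  [ 0,  0, -1,  0]
  [ 0,  0,  0, -1]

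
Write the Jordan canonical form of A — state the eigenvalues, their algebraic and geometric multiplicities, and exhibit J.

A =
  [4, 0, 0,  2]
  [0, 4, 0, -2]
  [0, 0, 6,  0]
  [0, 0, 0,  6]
J_1(4) ⊕ J_1(4) ⊕ J_1(6) ⊕ J_1(6)

The characteristic polynomial is
  det(x·I − A) = x^4 - 20*x^3 + 148*x^2 - 480*x + 576 = (x - 6)^2*(x - 4)^2

Eigenvalues and multiplicities (the geometric multiplicity of λ is n − rank(A − λI), which equals the number of Jordan blocks for λ):
  λ = 4: algebraic multiplicity = 2, geometric multiplicity = 2
  λ = 6: algebraic multiplicity = 2, geometric multiplicity = 2

Determining the block sizes for each eigenvalue:
  λ = 4: gm = am = 2, so every block has size 1 → block sizes [1, 1]
  λ = 6: gm = am = 2, so every block has size 1 → block sizes [1, 1]

Assembling the blocks gives a Jordan form
J =
  [4, 0, 0, 0]
  [0, 4, 0, 0]
  [0, 0, 6, 0]
  [0, 0, 0, 6]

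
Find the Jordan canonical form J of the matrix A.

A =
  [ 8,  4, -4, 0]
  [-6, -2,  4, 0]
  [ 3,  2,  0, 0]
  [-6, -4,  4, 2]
J_2(2) ⊕ J_1(2) ⊕ J_1(2)

The characteristic polynomial is
  det(x·I − A) = x^4 - 8*x^3 + 24*x^2 - 32*x + 16 = (x - 2)^4

Eigenvalues and multiplicities (the geometric multiplicity of λ is n − rank(A − λI), which equals the number of Jordan blocks for λ):
  λ = 2: algebraic multiplicity = 4, geometric multiplicity = 3

Determining the block sizes for each eigenvalue:
  λ = 2: 3 blocks summing to 4 forces exactly one block of size 2 and the rest size 1 → block sizes [2, 1, 1]

Assembling the blocks gives a Jordan form
J =
  [2, 1, 0, 0]
  [0, 2, 0, 0]
  [0, 0, 2, 0]
  [0, 0, 0, 2]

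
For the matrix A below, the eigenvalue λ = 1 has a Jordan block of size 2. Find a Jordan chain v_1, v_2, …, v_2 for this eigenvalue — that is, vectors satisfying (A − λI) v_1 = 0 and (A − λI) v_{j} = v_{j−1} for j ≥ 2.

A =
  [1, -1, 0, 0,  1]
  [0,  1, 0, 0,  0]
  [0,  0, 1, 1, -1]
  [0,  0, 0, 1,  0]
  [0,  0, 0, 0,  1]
A Jordan chain for λ = 1 of length 2:
v_1 = (-1, 0, 0, 0, 0)ᵀ
v_2 = (0, 1, 0, 0, 0)ᵀ

Let N = A − (1)·I. We want v_2 with N^2 v_2 = 0 but N^1 v_2 ≠ 0; then v_{j-1} := N · v_j for j = 2, …, 2.

Pick v_2 = (0, 1, 0, 0, 0)ᵀ.
Then v_1 = N · v_2 = (-1, 0, 0, 0, 0)ᵀ.

Sanity check: (A − (1)·I) v_1 = (0, 0, 0, 0, 0)ᵀ = 0. ✓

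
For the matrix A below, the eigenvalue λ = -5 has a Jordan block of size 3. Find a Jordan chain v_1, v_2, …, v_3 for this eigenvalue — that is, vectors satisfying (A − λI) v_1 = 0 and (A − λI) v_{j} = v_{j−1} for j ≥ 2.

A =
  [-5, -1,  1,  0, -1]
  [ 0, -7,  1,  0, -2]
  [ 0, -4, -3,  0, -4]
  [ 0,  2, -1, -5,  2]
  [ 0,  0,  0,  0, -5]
A Jordan chain for λ = -5 of length 3:
v_1 = (-2, 0, 0, 0, 0)ᵀ
v_2 = (-1, -2, -4, 2, 0)ᵀ
v_3 = (0, 1, 0, 0, 0)ᵀ

Let N = A − (-5)·I. We want v_3 with N^3 v_3 = 0 but N^2 v_3 ≠ 0; then v_{j-1} := N · v_j for j = 3, …, 2.

Pick v_3 = (0, 1, 0, 0, 0)ᵀ.
Then v_2 = N · v_3 = (-1, -2, -4, 2, 0)ᵀ.
Then v_1 = N · v_2 = (-2, 0, 0, 0, 0)ᵀ.

Sanity check: (A − (-5)·I) v_1 = (0, 0, 0, 0, 0)ᵀ = 0. ✓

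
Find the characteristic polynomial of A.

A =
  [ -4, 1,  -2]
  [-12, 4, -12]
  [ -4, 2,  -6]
x^3 + 6*x^2 + 12*x + 8

Expanding det(x·I − A) (e.g. by cofactor expansion or by noting that A is similar to its Jordan form J, which has the same characteristic polynomial as A) gives
  χ_A(x) = x^3 + 6*x^2 + 12*x + 8
which factors as (x + 2)^3. The eigenvalues (with algebraic multiplicities) are λ = -2 with multiplicity 3.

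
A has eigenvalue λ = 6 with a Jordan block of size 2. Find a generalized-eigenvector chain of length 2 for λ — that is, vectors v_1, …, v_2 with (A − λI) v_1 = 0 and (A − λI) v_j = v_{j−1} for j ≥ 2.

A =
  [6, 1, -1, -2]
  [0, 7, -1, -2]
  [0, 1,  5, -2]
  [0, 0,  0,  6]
A Jordan chain for λ = 6 of length 2:
v_1 = (1, 1, 1, 0)ᵀ
v_2 = (0, 1, 0, 0)ᵀ

Let N = A − (6)·I. We want v_2 with N^2 v_2 = 0 but N^1 v_2 ≠ 0; then v_{j-1} := N · v_j for j = 2, …, 2.

Pick v_2 = (0, 1, 0, 0)ᵀ.
Then v_1 = N · v_2 = (1, 1, 1, 0)ᵀ.

Sanity check: (A − (6)·I) v_1 = (0, 0, 0, 0)ᵀ = 0. ✓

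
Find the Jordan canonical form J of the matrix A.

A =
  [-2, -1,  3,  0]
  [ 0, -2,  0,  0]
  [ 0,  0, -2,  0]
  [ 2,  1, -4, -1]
J_2(-2) ⊕ J_1(-2) ⊕ J_1(-1)

The characteristic polynomial is
  det(x·I − A) = x^4 + 7*x^3 + 18*x^2 + 20*x + 8 = (x + 1)*(x + 2)^3

Eigenvalues and multiplicities (the geometric multiplicity of λ is n − rank(A − λI), which equals the number of Jordan blocks for λ):
  λ = -2: algebraic multiplicity = 3, geometric multiplicity = 2
  λ = -1: algebraic multiplicity = 1, geometric multiplicity = 1

Determining the block sizes for each eigenvalue:
  λ = -2: 2 blocks summing to 3 forces exactly one block of size 2 and the rest size 1 → block sizes [2, 1]
  λ = -1: one block (gm = 1), so the single block has size am = 1 → block sizes [1]

Assembling the blocks gives a Jordan form
J =
  [-2,  1,  0,  0]
  [ 0, -2,  0,  0]
  [ 0,  0, -2,  0]
  [ 0,  0,  0, -1]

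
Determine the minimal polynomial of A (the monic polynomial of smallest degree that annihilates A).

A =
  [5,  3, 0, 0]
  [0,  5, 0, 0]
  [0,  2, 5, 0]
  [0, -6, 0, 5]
x^2 - 10*x + 25

The characteristic polynomial is χ_A(x) = (x - 5)^4, so the eigenvalues are known. The minimal polynomial is
  m_A(x) = Π_λ (x − λ)^{k_λ}
where k_λ is the size of the *largest* Jordan block for λ (equivalently, the smallest k with (A − λI)^k v = 0 for every generalised eigenvector v of λ).

  λ = 5: largest Jordan block has size 2, contributing (x − 5)^2

So m_A(x) = (x - 5)^2 = x^2 - 10*x + 25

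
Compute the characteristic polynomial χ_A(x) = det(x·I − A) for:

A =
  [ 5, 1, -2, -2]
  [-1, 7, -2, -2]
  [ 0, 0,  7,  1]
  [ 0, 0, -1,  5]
x^4 - 24*x^3 + 216*x^2 - 864*x + 1296

Expanding det(x·I − A) (e.g. by cofactor expansion or by noting that A is similar to its Jordan form J, which has the same characteristic polynomial as A) gives
  χ_A(x) = x^4 - 24*x^3 + 216*x^2 - 864*x + 1296
which factors as (x - 6)^4. The eigenvalues (with algebraic multiplicities) are λ = 6 with multiplicity 4.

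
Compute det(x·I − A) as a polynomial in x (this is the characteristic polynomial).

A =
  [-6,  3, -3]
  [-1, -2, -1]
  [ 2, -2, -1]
x^3 + 9*x^2 + 27*x + 27

Expanding det(x·I − A) (e.g. by cofactor expansion or by noting that A is similar to its Jordan form J, which has the same characteristic polynomial as A) gives
  χ_A(x) = x^3 + 9*x^2 + 27*x + 27
which factors as (x + 3)^3. The eigenvalues (with algebraic multiplicities) are λ = -3 with multiplicity 3.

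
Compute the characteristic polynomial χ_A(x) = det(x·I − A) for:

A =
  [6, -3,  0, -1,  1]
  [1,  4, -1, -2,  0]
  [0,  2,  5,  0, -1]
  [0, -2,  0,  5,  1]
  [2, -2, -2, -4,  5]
x^5 - 25*x^4 + 250*x^3 - 1250*x^2 + 3125*x - 3125

Expanding det(x·I − A) (e.g. by cofactor expansion or by noting that A is similar to its Jordan form J, which has the same characteristic polynomial as A) gives
  χ_A(x) = x^5 - 25*x^4 + 250*x^3 - 1250*x^2 + 3125*x - 3125
which factors as (x - 5)^5. The eigenvalues (with algebraic multiplicities) are λ = 5 with multiplicity 5.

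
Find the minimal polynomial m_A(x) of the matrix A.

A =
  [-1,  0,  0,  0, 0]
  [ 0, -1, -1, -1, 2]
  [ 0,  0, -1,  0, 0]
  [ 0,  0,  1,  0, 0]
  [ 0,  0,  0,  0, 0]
x^2 + x

The characteristic polynomial is χ_A(x) = x^2*(x + 1)^3, so the eigenvalues are known. The minimal polynomial is
  m_A(x) = Π_λ (x − λ)^{k_λ}
where k_λ is the size of the *largest* Jordan block for λ (equivalently, the smallest k with (A − λI)^k v = 0 for every generalised eigenvector v of λ).

  λ = -1: largest Jordan block has size 1, contributing (x + 1)
  λ = 0: largest Jordan block has size 1, contributing (x − 0)

So m_A(x) = x*(x + 1) = x^2 + x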